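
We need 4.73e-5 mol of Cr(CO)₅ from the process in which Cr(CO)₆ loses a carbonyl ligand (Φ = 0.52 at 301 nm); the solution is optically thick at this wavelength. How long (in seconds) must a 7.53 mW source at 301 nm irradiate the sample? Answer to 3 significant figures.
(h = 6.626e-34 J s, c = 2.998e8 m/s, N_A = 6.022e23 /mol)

Photons that must be absorbed: 4.73e-5 / 0.52 = 9.096e-5 mol.
Photon energy: hc/λ = 6.600e-19 J; per mole, 3.975e5 J mol⁻¹.
Energy required: 9.096e-5 × 3.975e5 = 36.16 J.
Time: 36.16 J / 0.00753 W = 4800 s.

t ≈ 4800 s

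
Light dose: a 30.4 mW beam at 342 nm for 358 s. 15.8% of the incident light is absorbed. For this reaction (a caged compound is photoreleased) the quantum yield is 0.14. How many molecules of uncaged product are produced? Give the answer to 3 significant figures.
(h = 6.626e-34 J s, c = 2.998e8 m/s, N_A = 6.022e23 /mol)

Photon energy at 342 nm: hc/λ = (6.626e-34)(2.998e8)/(342e-9) = 5.808e-19 J.
Energy delivered: (30.4 mW)(358 s) = 10.88 J.
Photons incident: 10.88 / 5.808e-19 = 1.873e19, i.e. 1.873e19/6.022e23 = 3.110e-5 mol.
Photons absorbed: 0.158 × 3.110e-5 = 4.914e-6 mol.
Product: Φ × n_abs = 0.14 × 4.914e-6 = 6.880e-7 mol.
As a count: 6.880e-7 × 6.022e23 = 4.14e17.

4.14e17 molecules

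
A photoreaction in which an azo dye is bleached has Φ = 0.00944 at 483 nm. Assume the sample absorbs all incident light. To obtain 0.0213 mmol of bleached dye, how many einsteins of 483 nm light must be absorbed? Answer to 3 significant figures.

Product: 0.0213 mmol = 2.13×10⁻⁵ mol.
Photons that must be absorbed: 2.13×10⁻⁵ / 0.00944 = 0.002256 mol.

0.00226 einstein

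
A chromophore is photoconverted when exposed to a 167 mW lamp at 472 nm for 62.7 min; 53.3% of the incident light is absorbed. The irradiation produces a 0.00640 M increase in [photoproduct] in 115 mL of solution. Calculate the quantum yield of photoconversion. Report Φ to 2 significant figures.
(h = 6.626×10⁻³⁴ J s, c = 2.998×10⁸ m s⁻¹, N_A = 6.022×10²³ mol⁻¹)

Φ = 0.56

Product: (0.00640 M)(0.115 L) = 7.360×10⁻⁴ mol.
Photon energy at 472 nm: hc/λ = (6.626×10⁻³⁴)(2.998×10⁸)/(472×10⁻⁹) = 4.209×10⁻¹⁹ J.
Energy delivered: (167 mW)(3762 s) = 628.3 J.
Photons incident: 628.3 / 4.209×10⁻¹⁹ = 1.493×10²¹, i.e. 1.493×10²¹/6.022×10²³ = 0.002479 mol.
Photons absorbed: 0.533 × 0.002479 = 0.001321 mol.
Φ = 7.360×10⁻⁴ mol / 0.001321 mol photons = 0.56.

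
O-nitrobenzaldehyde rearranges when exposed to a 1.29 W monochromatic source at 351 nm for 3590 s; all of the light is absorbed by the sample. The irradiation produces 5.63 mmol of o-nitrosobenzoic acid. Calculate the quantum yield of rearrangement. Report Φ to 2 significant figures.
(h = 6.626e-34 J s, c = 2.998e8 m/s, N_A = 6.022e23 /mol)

Product: 5.63 mmol = 0.00563 mol.
Photon energy at 351 nm: hc/λ = (6.626e-34)(2.998e8)/(351e-9) = 5.659e-19 J.
Energy delivered: (1.29 W)(3590 s) = 4631 J.
Photons incident: 4631 / 5.659e-19 = 8.183e21, i.e. 8.183e21/6.022e23 = 0.01359 mol.
Φ = 0.00563 mol / 0.01359 mol photons = 0.41.

Φ = 0.41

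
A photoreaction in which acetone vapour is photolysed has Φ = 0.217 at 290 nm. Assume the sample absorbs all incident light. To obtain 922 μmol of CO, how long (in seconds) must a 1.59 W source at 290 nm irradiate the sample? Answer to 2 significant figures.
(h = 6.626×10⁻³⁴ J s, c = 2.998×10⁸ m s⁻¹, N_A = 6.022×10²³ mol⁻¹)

t ≈ 1100 s

Product: 922 μmol = 9.22×10⁻⁴ mol.
Photons that must be absorbed: 9.22×10⁻⁴ / 0.217 = 0.004249 mol.
Photon energy: hc/λ = 6.850×10⁻¹⁹ J; per mole, 4.125×10⁵ J mol⁻¹.
Energy required: 0.004249 × 4.125×10⁵ = 1753 J.
Time: 1753 J / 1.59 W = 1100 s.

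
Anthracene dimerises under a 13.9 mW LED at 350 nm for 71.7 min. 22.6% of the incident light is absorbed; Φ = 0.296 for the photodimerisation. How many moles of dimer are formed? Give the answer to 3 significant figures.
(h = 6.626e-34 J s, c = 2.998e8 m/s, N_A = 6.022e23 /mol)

Photon energy at 350 nm: hc/λ = (6.626e-34)(2.998e8)/(350e-9) = 5.676e-19 J.
Energy delivered: (13.9 mW)(4302 s) = 59.80 J.
Photons incident: 59.80 / 5.676e-19 = 1.054e20, i.e. 1.054e20/6.022e23 = 1.750e-4 mol.
Photons absorbed: 0.226 × 1.750e-4 = 3.955e-5 mol.
Product: Φ × n_abs = 0.296 × 3.955e-5 = 1.171e-5 mol.

1.17e-5 mol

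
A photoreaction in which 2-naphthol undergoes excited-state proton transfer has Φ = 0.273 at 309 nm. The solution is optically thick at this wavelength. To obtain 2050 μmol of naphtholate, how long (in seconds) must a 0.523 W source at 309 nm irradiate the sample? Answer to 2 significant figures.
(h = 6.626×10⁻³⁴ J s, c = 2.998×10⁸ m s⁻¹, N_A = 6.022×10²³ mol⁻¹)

Product: 2050 μmol = 0.00205 mol.
Photons that must be absorbed: 0.00205 / 0.273 = 0.007509 mol.
Photon energy: hc/λ = 6.429×10⁻¹⁹ J; per mole, 3.872×10⁵ J mol⁻¹.
Energy required: 0.007509 × 3.872×10⁵ = 2907 J.
Time: 2907 J / 0.523 W = 5600 s.

t ≈ 5600 s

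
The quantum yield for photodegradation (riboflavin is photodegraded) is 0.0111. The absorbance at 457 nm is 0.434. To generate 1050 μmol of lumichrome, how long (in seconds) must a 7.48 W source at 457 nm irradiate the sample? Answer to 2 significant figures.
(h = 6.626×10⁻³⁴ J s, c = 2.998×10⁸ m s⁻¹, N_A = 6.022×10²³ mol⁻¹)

Product: 1050 μmol = 0.00105 mol.
Photons that must be absorbed: 0.00105 / 0.0111 = 0.09459 mol.
Fraction absorbed: 1 − 10^(−0.434) = 0.6319.
Incident photons needed: 0.09459 / 0.6319 = 0.1497 mol.
Photon energy: hc/λ = 4.347×10⁻¹⁹ J; per mole, 2.618×10⁵ J mol⁻¹.
Energy required: 0.1497 × 2.618×10⁵ = 3.919×10⁴ J.
Time: 3.919×10⁴ J / 7.48 W = 5200 s.

t ≈ 5200 s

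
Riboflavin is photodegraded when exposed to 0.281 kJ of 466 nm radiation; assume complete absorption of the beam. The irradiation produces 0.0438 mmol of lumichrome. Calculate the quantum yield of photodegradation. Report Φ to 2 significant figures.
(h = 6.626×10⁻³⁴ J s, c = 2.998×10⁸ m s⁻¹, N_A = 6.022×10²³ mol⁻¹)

Product: 0.0438 mmol = 4.38×10⁻⁵ mol.
Photon energy at 466 nm: hc/λ = (6.626×10⁻³⁴)(2.998×10⁸)/(466×10⁻⁹) = 4.263×10⁻¹⁹ J.
Incident energy: 0.281 kJ = 281 J.
Photons incident: 281 / 4.263×10⁻¹⁹ = 6.592×10²⁰, i.e. 6.592×10²⁰/6.022×10²³ = 0.001095 mol.
Φ = 4.38×10⁻⁵ mol / 0.001095 mol photons = 0.040.

Φ = 0.040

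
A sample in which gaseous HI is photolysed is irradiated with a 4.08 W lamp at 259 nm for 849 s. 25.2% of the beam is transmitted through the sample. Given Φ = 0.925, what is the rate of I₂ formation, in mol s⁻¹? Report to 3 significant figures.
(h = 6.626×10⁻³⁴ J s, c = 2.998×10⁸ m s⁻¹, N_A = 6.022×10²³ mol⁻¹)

Photon energy at 259 nm: hc/λ = (6.626×10⁻³⁴)(2.998×10⁸)/(259×10⁻⁹) = 7.670×10⁻¹⁹ J.
Energy delivered: (4.08 W)(849 s) = 3464 J.
Photons incident: 3464 / 7.670×10⁻¹⁹ = 4.516×10²¹, i.e. 4.516×10²¹/6.022×10²³ = 0.007499 mol.
Fraction absorbed: 1 − 25.2/100 = 0.7480.
Photons absorbed: 0.7480 × 0.007499 = 0.005609 mol.
Product formed: 0.925 × 0.005609 = 0.005188 mol.
Rate: 0.005188 / 849 s = 6.11×10⁻⁶ mol s⁻¹.

6.11×10⁻⁶ mol s⁻¹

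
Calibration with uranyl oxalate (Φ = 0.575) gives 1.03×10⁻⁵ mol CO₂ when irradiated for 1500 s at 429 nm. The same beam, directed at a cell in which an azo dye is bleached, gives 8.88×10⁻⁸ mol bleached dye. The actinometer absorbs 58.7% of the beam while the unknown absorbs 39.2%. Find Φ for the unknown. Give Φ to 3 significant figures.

Photons absorbed by the actinometer: 1.03×10⁻⁵ / 0.575 = 1.791×10⁻⁵ mol.
Incident flux: 1.791×10⁻⁵ / 0.587 = 3.051×10⁻⁵ einstein.
Absorbed by unknown: 0.392 × 3.051×10⁻⁵ = 1.196×10⁻⁵ mol.
Φ(unknown) = 8.88×10⁻⁸ / 1.196×10⁻⁵ = 0.00742.

Φ = 0.00742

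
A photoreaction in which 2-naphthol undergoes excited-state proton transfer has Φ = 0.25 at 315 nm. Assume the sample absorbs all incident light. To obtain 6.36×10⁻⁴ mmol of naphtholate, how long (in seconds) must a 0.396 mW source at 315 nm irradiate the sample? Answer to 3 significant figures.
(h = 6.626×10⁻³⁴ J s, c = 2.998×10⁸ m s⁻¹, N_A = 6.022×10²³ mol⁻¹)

Product: 6.36×10⁻⁴ mmol = 6.36×10⁻⁷ mol.
Photons that must be absorbed: 6.36×10⁻⁷ / 0.25 = 2.544×10⁻⁶ mol.
Photon energy: hc/λ = 6.306×10⁻¹⁹ J; per mole, 3.797×10⁵ J mol⁻¹.
Energy required: 2.544×10⁻⁶ × 3.797×10⁵ = 0.9660 J.
Time: 0.9660 J / 0.000396 W = 2440 s.

t ≈ 2440 s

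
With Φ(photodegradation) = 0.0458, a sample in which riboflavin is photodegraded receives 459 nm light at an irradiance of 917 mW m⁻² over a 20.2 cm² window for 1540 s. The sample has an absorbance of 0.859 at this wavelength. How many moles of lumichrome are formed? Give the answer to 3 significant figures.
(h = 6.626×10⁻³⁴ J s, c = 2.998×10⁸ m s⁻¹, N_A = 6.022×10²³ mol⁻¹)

4.32×10⁻⁷ mol

Photon energy at 459 nm: hc/λ = (6.626×10⁻³⁴)(2.998×10⁸)/(459×10⁻⁹) = 4.328×10⁻¹⁹ J.
Energy delivered: (917 mW m⁻²)(20.2×10⁻⁴ m²)(1540 s) = 2.853 J.
Photons incident: 2.853 / 4.328×10⁻¹⁹ = 6.592×10¹⁸, i.e. 6.592×10¹⁸/6.022×10²³ = 1.095×10⁻⁵ mol.
Fraction absorbed: 1 − 10^(−0.859) = 0.8616.
Photons absorbed: 0.8616 × 1.095×10⁻⁵ = 9.435×10⁻⁶ mol.
Product: Φ × n_abs = 0.0458 × 9.435×10⁻⁶ = 4.321×10⁻⁷ mol.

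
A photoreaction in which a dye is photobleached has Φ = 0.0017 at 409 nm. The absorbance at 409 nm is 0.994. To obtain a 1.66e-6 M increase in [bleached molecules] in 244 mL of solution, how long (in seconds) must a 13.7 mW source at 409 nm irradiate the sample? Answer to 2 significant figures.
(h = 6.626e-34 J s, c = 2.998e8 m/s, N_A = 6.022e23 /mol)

Product: (1.66e-6 M)(0.244 L) = 4.050e-7 mol.
Photons that must be absorbed: 4.050e-7 / 0.0017 = 2.382e-4 mol.
Fraction absorbed: 1 − 10^(−0.994) = 0.8986.
Incident photons needed: 2.382e-4 / 0.8986 = 2.651e-4 mol.
Photon energy: hc/λ = 4.857e-19 J; per mole, 2.925e5 J mol⁻¹.
Energy required: 2.651e-4 × 2.925e5 = 77.54 J.
Time: 77.54 J / 0.0137 W = 5700 s.

t ≈ 5700 s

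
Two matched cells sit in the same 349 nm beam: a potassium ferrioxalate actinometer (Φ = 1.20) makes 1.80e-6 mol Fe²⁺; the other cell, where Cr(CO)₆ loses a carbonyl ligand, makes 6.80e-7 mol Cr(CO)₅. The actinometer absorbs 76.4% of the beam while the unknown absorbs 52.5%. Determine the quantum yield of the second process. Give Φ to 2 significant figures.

Photons absorbed by the actinometer: 1.80e-6 / 1.20 = 1.500e-6 mol.
Incident flux: 1.500e-6 / 0.764 = 1.963e-6 einstein.
Absorbed by unknown: 0.525 × 1.963e-6 = 1.031e-6 mol.
Φ(unknown) = 6.80e-7 / 1.031e-6 = 0.66.

Φ = 0.66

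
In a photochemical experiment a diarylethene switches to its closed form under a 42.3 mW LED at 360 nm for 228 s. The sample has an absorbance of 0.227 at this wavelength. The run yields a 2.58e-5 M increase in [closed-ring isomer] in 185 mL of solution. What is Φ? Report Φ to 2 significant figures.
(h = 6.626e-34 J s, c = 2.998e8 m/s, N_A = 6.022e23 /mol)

Φ = 0.40

Product: (2.58e-5 M)(0.185 L) = 4.773e-6 mol.
Photon energy at 360 nm: hc/λ = (6.626e-34)(2.998e8)/(360e-9) = 5.518e-19 J.
Energy delivered: (42.3 mW)(228 s) = 9.644 J.
Photons incident: 9.644 / 5.518e-19 = 1.748e19, i.e. 1.748e19/6.022e23 = 2.903e-5 mol.
Fraction absorbed: 1 − 10^(−0.227) = 0.4071.
Photons absorbed: 0.4071 × 2.903e-5 = 1.182e-5 mol.
Φ = 4.773e-6 mol / 1.182e-5 mol photons = 0.40.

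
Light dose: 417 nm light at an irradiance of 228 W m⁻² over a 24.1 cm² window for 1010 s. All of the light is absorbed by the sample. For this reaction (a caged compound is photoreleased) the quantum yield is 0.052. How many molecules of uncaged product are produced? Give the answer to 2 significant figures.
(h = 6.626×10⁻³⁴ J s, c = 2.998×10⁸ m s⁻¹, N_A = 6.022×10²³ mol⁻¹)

6.1×10¹⁹ molecules

Photon energy at 417 nm: hc/λ = (6.626×10⁻³⁴)(2.998×10⁸)/(417×10⁻⁹) = 4.764×10⁻¹⁹ J.
Energy delivered: (228 W m⁻²)(24.1×10⁻⁴ m²)(1010 s) = 555.0 J.
Photons incident: 555.0 / 4.764×10⁻¹⁹ = 1.165×10²¹, i.e. 1.165×10²¹/6.022×10²³ = 0.001935 mol.
Product: Φ × n_abs = 0.052 × 0.001935 = 1.006×10⁻⁴ mol.
As a count: 1.006×10⁻⁴ × 6.022×10²³ = 6.1×10¹⁹.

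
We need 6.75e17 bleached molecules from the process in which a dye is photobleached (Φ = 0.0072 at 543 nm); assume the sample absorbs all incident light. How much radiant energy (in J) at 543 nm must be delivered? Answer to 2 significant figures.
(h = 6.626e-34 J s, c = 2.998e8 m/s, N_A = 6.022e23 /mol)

34 J

Product: 6.75e17 / 6.022e23 = 1.121e-6 mol.
Photons that must be absorbed: 1.121e-6 / 0.0072 = 1.557e-4 mol.
Photon energy: hc/λ = 3.658e-19 J; per mole, 2.203e5 J mol⁻¹.
Energy required: 1.557e-4 × 2.203e5 = 34 J.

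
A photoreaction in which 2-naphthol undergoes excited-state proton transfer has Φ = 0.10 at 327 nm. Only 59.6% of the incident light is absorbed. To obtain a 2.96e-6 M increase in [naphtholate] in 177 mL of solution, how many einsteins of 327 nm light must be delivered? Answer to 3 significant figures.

8.79e-6 einstein

Product: (2.96e-6 M)(0.177 L) = 5.239e-7 mol.
Photons that must be absorbed: 5.239e-7 / 0.10 = 5.239e-6 mol.
Incident photons needed: 5.239e-6 / 0.596 = 8.790e-6 mol.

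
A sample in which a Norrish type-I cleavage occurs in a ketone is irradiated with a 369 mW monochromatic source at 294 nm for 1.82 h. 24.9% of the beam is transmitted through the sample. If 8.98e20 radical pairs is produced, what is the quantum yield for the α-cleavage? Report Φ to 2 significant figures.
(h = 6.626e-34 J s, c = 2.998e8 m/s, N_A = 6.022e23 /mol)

Product: 8.98e20 / 6.022e23 = 0.001491 mol.
Photon energy at 294 nm: hc/λ = (6.626e-34)(2.998e8)/(294e-9) = 6.757e-19 J.
Energy delivered: (369 mW)(6552 s) = 2418 J.
Photons incident: 2418 / 6.757e-19 = 3.579e21, i.e. 3.579e21/6.022e23 = 0.005943 mol.
Fraction absorbed: 1 − 24.9/100 = 0.7510.
Photons absorbed: 0.7510 × 0.005943 = 0.004463 mol.
Φ = 0.001491 mol / 0.004463 mol photons = 0.33.

Φ = 0.33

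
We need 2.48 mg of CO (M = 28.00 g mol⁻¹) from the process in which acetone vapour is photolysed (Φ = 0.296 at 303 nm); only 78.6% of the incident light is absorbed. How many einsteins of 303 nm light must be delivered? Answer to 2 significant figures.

3.8×10⁻⁴ einstein

Product: 2.48 mg / 28.00 g mol⁻¹ = 8.857×10⁻⁵ mol.
Photons that must be absorbed: 8.857×10⁻⁵ / 0.296 = 2.992×10⁻⁴ mol.
Incident photons needed: 2.992×10⁻⁴ / 0.786 = 3.807×10⁻⁴ mol.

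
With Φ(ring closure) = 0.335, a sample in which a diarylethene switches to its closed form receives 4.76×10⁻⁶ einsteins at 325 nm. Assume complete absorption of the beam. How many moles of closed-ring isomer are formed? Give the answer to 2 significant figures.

Product: Φ × n_abs = 0.335 × 4.76×10⁻⁶ = 1.595×10⁻⁶ mol.

1.6×10⁻⁶ mol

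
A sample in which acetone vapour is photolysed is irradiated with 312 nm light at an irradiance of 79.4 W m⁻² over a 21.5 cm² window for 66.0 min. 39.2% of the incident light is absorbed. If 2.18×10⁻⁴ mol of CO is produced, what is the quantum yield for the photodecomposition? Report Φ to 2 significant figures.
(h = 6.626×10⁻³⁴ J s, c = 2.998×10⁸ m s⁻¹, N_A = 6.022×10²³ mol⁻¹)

Photon energy at 312 nm: hc/λ = (6.626×10⁻³⁴)(2.998×10⁸)/(312×10⁻⁹) = 6.367×10⁻¹⁹ J.
Energy delivered: (79.4 W m⁻²)(21.5×10⁻⁴ m²)(3960 s) = 676.0 J.
Photons incident: 676.0 / 6.367×10⁻¹⁹ = 1.062×10²¹, i.e. 1.062×10²¹/6.022×10²³ = 0.001764 mol.
Photons absorbed: 0.392 × 0.001764 = 6.915×10⁻⁴ mol.
Φ = 2.18×10⁻⁴ mol / 6.915×10⁻⁴ mol photons = 0.32.

Φ = 0.32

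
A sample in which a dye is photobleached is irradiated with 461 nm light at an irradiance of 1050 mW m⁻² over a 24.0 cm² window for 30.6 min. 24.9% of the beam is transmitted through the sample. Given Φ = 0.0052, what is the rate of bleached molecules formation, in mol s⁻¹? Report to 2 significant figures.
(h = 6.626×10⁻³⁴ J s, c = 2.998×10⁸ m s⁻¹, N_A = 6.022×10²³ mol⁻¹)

Photon energy at 461 nm: hc/λ = (6.626×10⁻³⁴)(2.998×10⁸)/(461×10⁻⁹) = 4.309×10⁻¹⁹ J.
Energy delivered: (1050 mW m⁻²)(24.0×10⁻⁴ m²)(1836 s) = 4.627 J.
Photons incident: 4.627 / 4.309×10⁻¹⁹ = 1.074×10¹⁹, i.e. 1.074×10¹⁹/6.022×10²³ = 1.783×10⁻⁵ mol.
Fraction absorbed: 1 − 24.9/100 = 0.7510.
Photons absorbed: 0.7510 × 1.783×10⁻⁵ = 1.339×10⁻⁵ mol.
Product formed: 0.0052 × 1.339×10⁻⁵ = 6.963×10⁻⁸ mol.
Rate: 6.963×10⁻⁸ / 1836 s = 3.8×10⁻¹¹ mol s⁻¹.

3.8×10⁻¹¹ mol s⁻¹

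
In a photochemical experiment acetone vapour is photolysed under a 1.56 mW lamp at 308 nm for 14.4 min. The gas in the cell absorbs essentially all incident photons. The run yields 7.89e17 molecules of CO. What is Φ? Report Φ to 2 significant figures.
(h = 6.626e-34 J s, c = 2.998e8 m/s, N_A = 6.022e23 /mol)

Product: 7.89e17 / 6.022e23 = 1.310e-6 mol.
Photon energy at 308 nm: hc/λ = (6.626e-34)(2.998e8)/(308e-9) = 6.450e-19 J.
Energy delivered: (1.56 mW)(864 s) = 1.348 J.
Photons incident: 1.348 / 6.450e-19 = 2.090e18, i.e. 2.090e18/6.022e23 = 3.471e-6 mol.
Φ = 1.310e-6 mol / 3.471e-6 mol photons = 0.38.

Φ = 0.38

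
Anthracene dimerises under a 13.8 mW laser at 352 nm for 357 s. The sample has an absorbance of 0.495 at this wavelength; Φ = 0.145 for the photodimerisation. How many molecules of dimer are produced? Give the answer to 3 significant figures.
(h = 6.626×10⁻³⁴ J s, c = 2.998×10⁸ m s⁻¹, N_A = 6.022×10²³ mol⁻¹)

Photon energy at 352 nm: hc/λ = (6.626×10⁻³⁴)(2.998×10⁸)/(352×10⁻⁹) = 5.643×10⁻¹⁹ J.
Energy delivered: (13.8 mW)(357 s) = 4.927 J.
Photons incident: 4.927 / 5.643×10⁻¹⁹ = 8.731×10¹⁸, i.e. 8.731×10¹⁸/6.022×10²³ = 1.450×10⁻⁵ mol.
Fraction absorbed: 1 − 10^(−0.495) = 0.6801.
Photons absorbed: 0.6801 × 1.450×10⁻⁵ = 9.861×10⁻⁶ mol.
Product: Φ × n_abs = 0.145 × 9.861×10⁻⁶ = 1.430×10⁻⁶ mol.
As a count: 1.430×10⁻⁶ × 6.022×10²³ = 8.61×10¹⁷.

8.61×10¹⁷ molecules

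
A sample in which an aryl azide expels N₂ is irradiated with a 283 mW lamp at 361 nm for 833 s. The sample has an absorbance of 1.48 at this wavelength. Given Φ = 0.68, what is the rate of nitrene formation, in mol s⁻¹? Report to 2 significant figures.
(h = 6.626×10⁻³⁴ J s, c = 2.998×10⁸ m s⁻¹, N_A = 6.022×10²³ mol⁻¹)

5.6×10⁻⁷ mol s⁻¹

Photon energy at 361 nm: hc/λ = (6.626×10⁻³⁴)(2.998×10⁸)/(361×10⁻⁹) = 5.503×10⁻¹⁹ J.
Energy delivered: (283 mW)(833 s) = 235.7 J.
Photons incident: 235.7 / 5.503×10⁻¹⁹ = 4.283×10²⁰, i.e. 4.283×10²⁰/6.022×10²³ = 7.112×10⁻⁴ mol.
Fraction absorbed: 1 − 10^(−1.48) = 0.9669.
Photons absorbed: 0.9669 × 7.112×10⁻⁴ = 6.877×10⁻⁴ mol.
Product formed: 0.68 × 6.877×10⁻⁴ = 4.676×10⁻⁴ mol.
Rate: 4.676×10⁻⁴ / 833 s = 5.6×10⁻⁷ mol s⁻¹.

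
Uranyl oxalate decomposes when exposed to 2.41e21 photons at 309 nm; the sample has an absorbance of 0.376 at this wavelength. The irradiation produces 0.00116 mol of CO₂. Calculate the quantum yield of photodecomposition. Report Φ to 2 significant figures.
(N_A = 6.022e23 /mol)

Moles of photons: 2.41e21 / 6.022e23 = 0.004002 mol.
Fraction absorbed: 1 − 10^(−0.376) = 0.5793.
Photons absorbed: 0.5793 × 0.004002 = 0.002318 mol.
Φ = 0.00116 mol / 0.002318 mol photons = 0.50.

Φ = 0.50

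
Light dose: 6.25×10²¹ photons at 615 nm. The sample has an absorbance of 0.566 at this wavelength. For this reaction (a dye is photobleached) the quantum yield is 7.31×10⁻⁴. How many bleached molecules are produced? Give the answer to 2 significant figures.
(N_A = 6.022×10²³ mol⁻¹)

Moles of photons: 6.25×10²¹ / 6.022×10²³ = 0.01038 mol.
Fraction absorbed: 1 − 10^(−0.566) = 0.7284.
Photons absorbed: 0.7284 × 0.01038 = 0.007561 mol.
Product: Φ × n_abs = 7.31×10⁻⁴ × 0.007561 = 5.527×10⁻⁶ mol.
As a count: 5.527×10⁻⁶ × 6.022×10²³ = 3.3×10¹⁸.

3.3×10¹⁸ bleached molecules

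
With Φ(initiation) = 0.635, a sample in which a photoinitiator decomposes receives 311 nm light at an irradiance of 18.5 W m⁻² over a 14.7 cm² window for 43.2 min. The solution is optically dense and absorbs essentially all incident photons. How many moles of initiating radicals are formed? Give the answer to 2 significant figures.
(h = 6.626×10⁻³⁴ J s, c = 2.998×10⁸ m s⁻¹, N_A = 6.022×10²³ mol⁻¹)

1.2×10⁻⁴ mol

Photon energy at 311 nm: hc/λ = (6.626×10⁻³⁴)(2.998×10⁸)/(311×10⁻⁹) = 6.387×10⁻¹⁹ J.
Energy delivered: (18.5 W m⁻²)(14.7×10⁻⁴ m²)(2592 s) = 70.49 J.
Photons incident: 70.49 / 6.387×10⁻¹⁹ = 1.104×10²⁰, i.e. 1.104×10²⁰/6.022×10²³ = 1.833×10⁻⁴ mol.
Product: Φ × n_abs = 0.635 × 1.833×10⁻⁴ = 1.164×10⁻⁴ mol.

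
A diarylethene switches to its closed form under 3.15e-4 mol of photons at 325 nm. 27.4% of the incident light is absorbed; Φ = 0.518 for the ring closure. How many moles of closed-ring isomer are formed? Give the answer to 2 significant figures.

Photons absorbed: 0.274 × 3.15e-4 = 8.631e-5 mol.
Product: Φ × n_abs = 0.518 × 8.631e-5 = 4.471e-5 mol.

4.5e-5 mol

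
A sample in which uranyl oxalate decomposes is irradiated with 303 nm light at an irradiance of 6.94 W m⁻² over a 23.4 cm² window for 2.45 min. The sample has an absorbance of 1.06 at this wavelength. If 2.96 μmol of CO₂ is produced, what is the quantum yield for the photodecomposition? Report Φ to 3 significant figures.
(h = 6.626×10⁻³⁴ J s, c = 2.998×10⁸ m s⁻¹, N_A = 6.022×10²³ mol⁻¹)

Φ = 0.536

Product: 2.96 μmol = 2.96×10⁻⁶ mol.
Photon energy at 303 nm: hc/λ = (6.626×10⁻³⁴)(2.998×10⁸)/(303×10⁻⁹) = 6.556×10⁻¹⁹ J.
Energy delivered: (6.94 W m⁻²)(23.4×10⁻⁴ m²)(147 s) = 2.387 J.
Photons incident: 2.387 / 6.556×10⁻¹⁹ = 3.641×10¹⁸, i.e. 3.641×10¹⁸/6.022×10²³ = 6.046×10⁻⁶ mol.
Fraction absorbed: 1 − 10^(−1.06) = 0.9129.
Photons absorbed: 0.9129 × 6.046×10⁻⁶ = 5.519×10⁻⁶ mol.
Φ = 2.96×10⁻⁶ mol / 5.519×10⁻⁶ mol photons = 0.536.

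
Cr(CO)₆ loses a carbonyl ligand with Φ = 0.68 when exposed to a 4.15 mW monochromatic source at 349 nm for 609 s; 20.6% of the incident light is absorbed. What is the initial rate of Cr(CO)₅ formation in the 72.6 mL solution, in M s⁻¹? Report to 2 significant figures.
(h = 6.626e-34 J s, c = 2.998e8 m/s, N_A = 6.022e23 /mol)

Photon energy at 349 nm: hc/λ = (6.626e-34)(2.998e8)/(349e-9) = 5.692e-19 J.
Energy delivered: (4.15 mW)(609 s) = 2.527 J.
Photons incident: 2.527 / 5.692e-19 = 4.440e18, i.e. 4.440e18/6.022e23 = 7.373e-6 mol.
Photons absorbed: 0.206 × 7.373e-6 = 1.519e-6 mol.
Product formed: 0.68 × 1.519e-6 = 1.033e-6 mol.
Rate: 1.033e-6 mol / (609 s × 0.0726 L) = 2.3e-8 M s⁻¹.

2.3e-8 M s⁻¹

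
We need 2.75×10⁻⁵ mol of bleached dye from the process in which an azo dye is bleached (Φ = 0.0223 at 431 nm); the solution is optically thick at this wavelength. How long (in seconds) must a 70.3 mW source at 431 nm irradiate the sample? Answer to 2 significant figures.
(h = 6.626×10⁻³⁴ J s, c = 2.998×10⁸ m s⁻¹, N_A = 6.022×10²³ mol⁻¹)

t ≈ 4900 s

Photons that must be absorbed: 2.75×10⁻⁵ / 0.0223 = 0.001233 mol.
Photon energy: hc/λ = 4.609×10⁻¹⁹ J; per mole, 2.776×10⁵ J mol⁻¹.
Energy required: 0.001233 × 2.776×10⁵ = 342.3 J.
Time: 342.3 J / 0.0703 W = 4900 s.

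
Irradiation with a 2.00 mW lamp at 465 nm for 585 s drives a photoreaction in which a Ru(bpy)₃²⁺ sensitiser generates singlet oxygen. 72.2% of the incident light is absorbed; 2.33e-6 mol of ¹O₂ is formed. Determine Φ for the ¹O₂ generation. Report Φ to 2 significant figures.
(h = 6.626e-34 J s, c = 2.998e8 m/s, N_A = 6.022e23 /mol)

Φ = 0.71

Photon energy at 465 nm: hc/λ = (6.626e-34)(2.998e8)/(465e-9) = 4.272e-19 J.
Energy delivered: (2.00 mW)(585 s) = 1.170 J.
Photons incident: 1.170 / 4.272e-19 = 2.739e18, i.e. 2.739e18/6.022e23 = 4.548e-6 mol.
Photons absorbed: 0.722 × 4.548e-6 = 3.284e-6 mol.
Φ = 2.33e-6 mol / 3.284e-6 mol photons = 0.71.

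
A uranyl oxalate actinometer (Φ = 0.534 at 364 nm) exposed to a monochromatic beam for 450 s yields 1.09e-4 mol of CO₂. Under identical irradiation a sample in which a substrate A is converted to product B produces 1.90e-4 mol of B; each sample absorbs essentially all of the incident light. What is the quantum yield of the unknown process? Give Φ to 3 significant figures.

Photons absorbed by the actinometer: 1.09e-4 / 0.534 = 2.041e-4 mol.
Φ(unknown) = 1.90e-4 / 2.041e-4 = 0.931.

Φ = 0.931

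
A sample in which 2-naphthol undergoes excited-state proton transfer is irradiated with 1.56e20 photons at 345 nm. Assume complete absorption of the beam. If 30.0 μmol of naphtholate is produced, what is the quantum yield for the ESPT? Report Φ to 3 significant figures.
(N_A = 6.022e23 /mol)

Φ = 0.116

Product: 30.0 μmol = 3.00e-5 mol.
Moles of photons: 1.56e20 / 6.022e23 = 2.591e-4 mol.
Φ = 3.00e-5 mol / 2.591e-4 mol photons = 0.116.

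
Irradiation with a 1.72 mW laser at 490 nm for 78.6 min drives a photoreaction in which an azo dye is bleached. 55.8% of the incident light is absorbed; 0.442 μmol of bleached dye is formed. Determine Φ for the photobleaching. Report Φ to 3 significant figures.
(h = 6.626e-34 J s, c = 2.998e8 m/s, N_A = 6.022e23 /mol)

Product: 0.442 μmol = 4.42e-7 mol.
Photon energy at 490 nm: hc/λ = (6.626e-34)(2.998e8)/(490e-9) = 4.054e-19 J.
Energy delivered: (1.72 mW)(4716 s) = 8.112 J.
Photons incident: 8.112 / 4.054e-19 = 2.001e19, i.e. 2.001e19/6.022e23 = 3.323e-5 mol.
Photons absorbed: 0.558 × 3.323e-5 = 1.854e-5 mol.
Φ = 4.42e-7 mol / 1.854e-5 mol photons = 0.0238.

Φ = 0.0238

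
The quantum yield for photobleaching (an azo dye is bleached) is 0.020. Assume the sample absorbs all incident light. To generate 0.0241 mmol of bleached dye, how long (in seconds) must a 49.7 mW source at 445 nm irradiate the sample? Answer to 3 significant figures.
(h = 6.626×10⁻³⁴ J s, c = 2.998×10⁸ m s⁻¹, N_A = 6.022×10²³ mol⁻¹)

Product: 0.0241 mmol = 2.41×10⁻⁵ mol.
Photons that must be absorbed: 2.41×10⁻⁵ / 0.020 = 0.001205 mol.
Photon energy: hc/λ = 4.464×10⁻¹⁹ J; per mole, 2.688×10⁵ J mol⁻¹.
Energy required: 0.001205 × 2.688×10⁵ = 323.9 J.
Time: 323.9 J / 0.0497 W = 6520 s.

t ≈ 6520 s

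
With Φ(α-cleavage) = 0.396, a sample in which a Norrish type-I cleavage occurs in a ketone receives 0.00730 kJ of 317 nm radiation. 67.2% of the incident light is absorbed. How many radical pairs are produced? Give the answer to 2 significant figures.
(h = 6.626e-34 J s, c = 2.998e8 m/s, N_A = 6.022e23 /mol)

3.1e18 radical pairs

Photon energy at 317 nm: hc/λ = (6.626e-34)(2.998e8)/(317e-9) = 6.266e-19 J.
Incident energy: 0.00730 kJ = 7.30 J.
Photons incident: 7.30 / 6.266e-19 = 1.165e19, i.e. 1.165e19/6.022e23 = 1.935e-5 mol.
Photons absorbed: 0.672 × 1.935e-5 = 1.300e-5 mol.
Product: Φ × n_abs = 0.396 × 1.300e-5 = 5.148e-6 mol.
As a count: 5.148e-6 × 6.022e23 = 3.1e18.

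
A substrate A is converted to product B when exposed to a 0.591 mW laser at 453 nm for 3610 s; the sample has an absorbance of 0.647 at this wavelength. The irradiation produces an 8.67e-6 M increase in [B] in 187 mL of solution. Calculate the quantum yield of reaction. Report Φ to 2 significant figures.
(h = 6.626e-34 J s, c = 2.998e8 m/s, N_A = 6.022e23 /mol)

Φ = 0.26

Product: (8.67e-6 M)(0.187 L) = 1.621e-6 mol.
Photon energy at 453 nm: hc/λ = (6.626e-34)(2.998e8)/(453e-9) = 4.385e-19 J.
Energy delivered: (0.591 mW)(3610 s) = 2.134 J.
Photons incident: 2.134 / 4.385e-19 = 4.867e18, i.e. 4.867e18/6.022e23 = 8.082e-6 mol.
Fraction absorbed: 1 − 10^(−0.647) = 0.7746.
Photons absorbed: 0.7746 × 8.082e-6 = 6.260e-6 mol.
Φ = 1.621e-6 mol / 6.260e-6 mol photons = 0.26.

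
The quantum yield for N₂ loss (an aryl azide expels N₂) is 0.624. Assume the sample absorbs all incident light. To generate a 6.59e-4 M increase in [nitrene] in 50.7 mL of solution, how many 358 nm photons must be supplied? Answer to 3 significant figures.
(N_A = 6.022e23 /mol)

3.22e19 photons

Product: (6.59e-4 M)(0.0507 L) = 3.341e-5 mol.
Photons that must be absorbed: 3.341e-5 / 0.624 = 5.354e-5 mol.
Photon count: 5.354e-5 × 6.022e23 = 3.22e19.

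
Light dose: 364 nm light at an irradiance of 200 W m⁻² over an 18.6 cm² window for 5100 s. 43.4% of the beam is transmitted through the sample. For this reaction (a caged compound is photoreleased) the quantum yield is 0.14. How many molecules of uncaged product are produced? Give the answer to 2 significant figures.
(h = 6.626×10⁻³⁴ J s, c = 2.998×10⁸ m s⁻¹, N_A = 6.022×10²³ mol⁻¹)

2.8×10²⁰ molecules

Photon energy at 364 nm: hc/λ = (6.626×10⁻³⁴)(2.998×10⁸)/(364×10⁻⁹) = 5.457×10⁻¹⁹ J.
Energy delivered: (200 W m⁻²)(18.6×10⁻⁴ m²)(5100 s) = 1897 J.
Photons incident: 1897 / 5.457×10⁻¹⁹ = 3.476×10²¹, i.e. 3.476×10²¹/6.022×10²³ = 0.005772 mol.
Fraction absorbed: 1 − 43.4/100 = 0.5660.
Photons absorbed: 0.5660 × 0.005772 = 0.003267 mol.
Product: Φ × n_abs = 0.14 × 0.003267 = 4.574×10⁻⁴ mol.
As a count: 4.574×10⁻⁴ × 6.022×10²³ = 2.8×10²⁰.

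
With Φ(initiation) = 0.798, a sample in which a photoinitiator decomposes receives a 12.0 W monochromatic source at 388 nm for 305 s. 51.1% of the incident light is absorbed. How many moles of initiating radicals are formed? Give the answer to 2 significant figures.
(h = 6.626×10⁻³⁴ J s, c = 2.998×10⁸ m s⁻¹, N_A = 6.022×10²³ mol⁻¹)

Photon energy at 388 nm: hc/λ = (6.626×10⁻³⁴)(2.998×10⁸)/(388×10⁻⁹) = 5.120×10⁻¹⁹ J.
Energy delivered: (12.0 W)(305 s) = 3660 J.
Photons incident: 3660 / 5.120×10⁻¹⁹ = 7.148×10²¹, i.e. 7.148×10²¹/6.022×10²³ = 0.01187 mol.
Photons absorbed: 0.511 × 0.01187 = 0.006066 mol.
Product: Φ × n_abs = 0.798 × 0.006066 = 0.004841 mol.

0.0048 mol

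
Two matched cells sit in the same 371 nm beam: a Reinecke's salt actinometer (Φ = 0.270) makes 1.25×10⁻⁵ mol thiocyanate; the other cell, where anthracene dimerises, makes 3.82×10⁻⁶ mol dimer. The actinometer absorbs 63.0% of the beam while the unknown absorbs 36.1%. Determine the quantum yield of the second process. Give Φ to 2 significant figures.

Φ = 0.14

Photons absorbed by the actinometer: 1.25×10⁻⁵ / 0.270 = 4.630×10⁻⁵ mol.
Incident flux: 4.630×10⁻⁵ / 0.630 = 7.349×10⁻⁵ einstein.
Absorbed by unknown: 0.361 × 7.349×10⁻⁵ = 2.653×10⁻⁵ mol.
Φ(unknown) = 3.82×10⁻⁶ / 2.653×10⁻⁵ = 0.14.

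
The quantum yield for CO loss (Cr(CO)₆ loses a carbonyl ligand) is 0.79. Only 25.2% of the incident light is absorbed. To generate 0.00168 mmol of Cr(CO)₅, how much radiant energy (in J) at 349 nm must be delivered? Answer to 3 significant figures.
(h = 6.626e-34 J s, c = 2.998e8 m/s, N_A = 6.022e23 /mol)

2.89 J

Product: 0.00168 mmol = 1.68e-6 mol.
Photons that must be absorbed: 1.68e-6 / 0.79 = 2.127e-6 mol.
Incident photons needed: 2.127e-6 / 0.252 = 8.440e-6 mol.
Photon energy: hc/λ = 5.692e-19 J; per mole, 3.428e5 J mol⁻¹.
Energy required: 8.440e-6 × 3.428e5 = 2.89 J.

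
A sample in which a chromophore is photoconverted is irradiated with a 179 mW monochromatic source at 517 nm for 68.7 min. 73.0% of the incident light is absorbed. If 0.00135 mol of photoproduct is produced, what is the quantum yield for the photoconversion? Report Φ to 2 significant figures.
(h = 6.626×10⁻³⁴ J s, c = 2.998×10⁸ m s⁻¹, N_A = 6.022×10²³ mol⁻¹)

Photon energy at 517 nm: hc/λ = (6.626×10⁻³⁴)(2.998×10⁸)/(517×10⁻⁹) = 3.842×10⁻¹⁹ J.
Energy delivered: (179 mW)(4122 s) = 737.8 J.
Photons incident: 737.8 / 3.842×10⁻¹⁹ = 1.920×10²¹, i.e. 1.920×10²¹/6.022×10²³ = 0.003188 mol.
Photons absorbed: 0.730 × 0.003188 = 0.002327 mol.
Φ = 0.00135 mol / 0.002327 mol photons = 0.58.

Φ = 0.58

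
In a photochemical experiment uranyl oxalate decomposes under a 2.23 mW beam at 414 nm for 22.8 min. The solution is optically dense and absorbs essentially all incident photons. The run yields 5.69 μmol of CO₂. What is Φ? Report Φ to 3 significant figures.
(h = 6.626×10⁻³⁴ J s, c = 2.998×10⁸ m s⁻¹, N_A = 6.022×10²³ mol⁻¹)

Φ = 0.539

Product: 5.69 μmol = 5.69×10⁻⁶ mol.
Photon energy at 414 nm: hc/λ = (6.626×10⁻³⁴)(2.998×10⁸)/(414×10⁻⁹) = 4.798×10⁻¹⁹ J.
Energy delivered: (2.23 mW)(1368 s) = 3.051 J.
Photons incident: 3.051 / 4.798×10⁻¹⁹ = 6.359×10¹⁸, i.e. 6.359×10¹⁸/6.022×10²³ = 1.056×10⁻⁵ mol.
Φ = 5.69×10⁻⁶ mol / 1.056×10⁻⁵ mol photons = 0.539.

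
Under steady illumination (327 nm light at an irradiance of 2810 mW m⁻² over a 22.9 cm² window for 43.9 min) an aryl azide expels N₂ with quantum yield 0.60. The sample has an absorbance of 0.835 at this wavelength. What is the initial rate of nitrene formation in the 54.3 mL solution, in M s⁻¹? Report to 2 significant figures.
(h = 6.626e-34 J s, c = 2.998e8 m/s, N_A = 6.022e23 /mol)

1.7e-7 M s⁻¹

Photon energy at 327 nm: hc/λ = (6.626e-34)(2.998e8)/(327e-9) = 6.075e-19 J.
Energy delivered: (2810 mW m⁻²)(22.9e-4 m²)(2634 s) = 16.95 J.
Photons incident: 16.95 / 6.075e-19 = 2.790e19, i.e. 2.790e19/6.022e23 = 4.633e-5 mol.
Fraction absorbed: 1 − 10^(−0.835) = 0.8538.
Photons absorbed: 0.8538 × 4.633e-5 = 3.956e-5 mol.
Product formed: 0.60 × 3.956e-5 = 2.374e-5 mol.
Rate: 2.374e-5 mol / (2634 s × 0.0543 L) = 1.7e-7 M s⁻¹.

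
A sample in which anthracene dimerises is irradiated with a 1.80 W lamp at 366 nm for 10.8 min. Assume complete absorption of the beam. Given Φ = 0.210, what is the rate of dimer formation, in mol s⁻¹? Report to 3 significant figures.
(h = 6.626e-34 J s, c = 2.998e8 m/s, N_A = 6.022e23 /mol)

1.16e-6 mol s⁻¹

Photon energy at 366 nm: hc/λ = (6.626e-34)(2.998e8)/(366e-9) = 5.428e-19 J.
Energy delivered: (1.80 W)(648 s) = 1166 J.
Photons incident: 1166 / 5.428e-19 = 2.148e21, i.e. 2.148e21/6.022e23 = 0.003567 mol.
Product formed: 0.210 × 0.003567 = 7.491e-4 mol.
Rate: 7.491e-4 / 648 s = 1.16e-6 mol s⁻¹.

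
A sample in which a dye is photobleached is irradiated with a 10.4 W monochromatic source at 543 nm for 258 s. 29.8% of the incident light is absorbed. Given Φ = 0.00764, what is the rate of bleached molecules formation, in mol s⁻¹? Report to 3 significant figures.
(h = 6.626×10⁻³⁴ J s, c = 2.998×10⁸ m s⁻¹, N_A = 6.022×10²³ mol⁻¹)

1.07×10⁻⁷ mol s⁻¹

Photon energy at 543 nm: hc/λ = (6.626×10⁻³⁴)(2.998×10⁸)/(543×10⁻⁹) = 3.658×10⁻¹⁹ J.
Energy delivered: (10.4 W)(258 s) = 2683 J.
Photons incident: 2683 / 3.658×10⁻¹⁹ = 7.335×10²¹, i.e. 7.335×10²¹/6.022×10²³ = 0.01218 mol.
Photons absorbed: 0.298 × 0.01218 = 0.003630 mol.
Product formed: 0.00764 × 0.003630 = 2.773×10⁻⁵ mol.
Rate: 2.773×10⁻⁵ / 258 s = 1.07×10⁻⁷ mol s⁻¹.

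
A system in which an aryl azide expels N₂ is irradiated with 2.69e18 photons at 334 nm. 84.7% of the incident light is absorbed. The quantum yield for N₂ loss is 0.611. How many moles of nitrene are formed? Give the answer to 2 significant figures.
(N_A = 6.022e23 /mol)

2.3e-6 mol

Moles of photons: 2.69e18 / 6.022e23 = 4.467e-6 mol.
Photons absorbed: 0.847 × 4.467e-6 = 3.784e-6 mol.
Product: Φ × n_abs = 0.611 × 3.784e-6 = 2.312e-6 mol.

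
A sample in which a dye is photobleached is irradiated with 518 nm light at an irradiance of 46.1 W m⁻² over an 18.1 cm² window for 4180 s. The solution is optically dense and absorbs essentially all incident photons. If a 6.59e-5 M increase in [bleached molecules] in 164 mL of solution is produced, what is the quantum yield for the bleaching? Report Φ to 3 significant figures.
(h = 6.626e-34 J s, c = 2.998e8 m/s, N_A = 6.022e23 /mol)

Product: (6.59e-5 M)(0.164 L) = 1.081e-5 mol.
Photon energy at 518 nm: hc/λ = (6.626e-34)(2.998e8)/(518e-9) = 3.835e-19 J.
Energy delivered: (46.1 W m⁻²)(18.1e-4 m²)(4180 s) = 348.8 J.
Photons incident: 348.8 / 3.835e-19 = 9.095e20, i.e. 9.095e20/6.022e23 = 0.001510 mol.
Φ = 1.081e-5 mol / 0.001510 mol photons = 0.00716.

Φ = 0.00716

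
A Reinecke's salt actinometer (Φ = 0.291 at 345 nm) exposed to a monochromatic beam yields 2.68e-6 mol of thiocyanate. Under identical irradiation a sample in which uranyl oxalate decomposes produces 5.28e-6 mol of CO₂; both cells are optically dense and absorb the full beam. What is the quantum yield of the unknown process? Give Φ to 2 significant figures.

Photons absorbed by the actinometer: 2.68e-6 / 0.291 = 9.210e-6 mol.
Φ(unknown) = 5.28e-6 / 9.210e-6 = 0.57.

Φ = 0.57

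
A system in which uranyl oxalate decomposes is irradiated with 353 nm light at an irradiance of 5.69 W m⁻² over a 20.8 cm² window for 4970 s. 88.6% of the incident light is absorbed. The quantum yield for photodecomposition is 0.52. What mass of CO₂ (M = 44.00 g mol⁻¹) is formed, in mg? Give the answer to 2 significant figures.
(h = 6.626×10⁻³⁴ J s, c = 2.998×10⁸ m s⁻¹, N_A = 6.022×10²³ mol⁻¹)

3.5 mg

Photon energy at 353 nm: hc/λ = (6.626×10⁻³⁴)(2.998×10⁸)/(353×10⁻⁹) = 5.627×10⁻¹⁹ J.
Energy delivered: (5.69 W m⁻²)(20.8×10⁻⁴ m²)(4970 s) = 58.82 J.
Photons incident: 58.82 / 5.627×10⁻¹⁹ = 1.045×10²⁰, i.e. 1.045×10²⁰/6.022×10²³ = 1.735×10⁻⁴ mol.
Photons absorbed: 0.886 × 1.735×10⁻⁴ = 1.537×10⁻⁴ mol.
Product: Φ × n_abs = 0.52 × 1.537×10⁻⁴ = 7.992×10⁻⁵ mol.
Mass: 7.992×10⁻⁵ × 44.00 = 0.003516 g = 3.5 mg.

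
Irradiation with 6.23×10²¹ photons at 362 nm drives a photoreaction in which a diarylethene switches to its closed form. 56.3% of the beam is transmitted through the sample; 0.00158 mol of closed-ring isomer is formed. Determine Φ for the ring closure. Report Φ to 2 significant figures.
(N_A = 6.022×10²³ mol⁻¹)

Moles of photons: 6.23×10²¹ / 6.022×10²³ = 0.01035 mol.
Fraction absorbed: 1 − 56.3/100 = 0.4370.
Photons absorbed: 0.4370 × 0.01035 = 0.004523 mol.
Φ = 0.00158 mol / 0.004523 mol photons = 0.35.

Φ = 0.35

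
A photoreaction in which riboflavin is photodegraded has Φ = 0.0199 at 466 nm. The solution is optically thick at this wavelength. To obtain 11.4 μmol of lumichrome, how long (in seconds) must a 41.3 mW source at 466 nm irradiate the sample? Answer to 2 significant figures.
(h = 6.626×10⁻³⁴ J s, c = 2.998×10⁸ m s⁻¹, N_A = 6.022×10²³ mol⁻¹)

Product: 11.4 μmol = 1.14×10⁻⁵ mol.
Photons that must be absorbed: 1.14×10⁻⁵ / 0.0199 = 5.729×10⁻⁴ mol.
Photon energy: hc/λ = 4.263×10⁻¹⁹ J; per mole, 2.567×10⁵ J mol⁻¹.
Energy required: 5.729×10⁻⁴ × 2.567×10⁵ = 147.1 J.
Time: 147.1 J / 0.0413 W = 3600 s.

t ≈ 3600 s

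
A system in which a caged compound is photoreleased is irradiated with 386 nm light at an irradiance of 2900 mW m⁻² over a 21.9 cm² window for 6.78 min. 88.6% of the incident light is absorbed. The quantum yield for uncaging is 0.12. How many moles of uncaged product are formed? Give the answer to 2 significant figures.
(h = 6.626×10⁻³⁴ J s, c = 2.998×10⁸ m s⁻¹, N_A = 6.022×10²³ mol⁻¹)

8.9×10⁻⁷ mol

Photon energy at 386 nm: hc/λ = (6.626×10⁻³⁴)(2.998×10⁸)/(386×10⁻⁹) = 5.146×10⁻¹⁹ J.
Energy delivered: (2900 mW m⁻²)(21.9×10⁻⁴ m²)(406.8 s) = 2.584 J.
Photons incident: 2.584 / 5.146×10⁻¹⁹ = 5.021×10¹⁸, i.e. 5.021×10¹⁸/6.022×10²³ = 8.338×10⁻⁶ mol.
Photons absorbed: 0.886 × 8.338×10⁻⁶ = 7.387×10⁻⁶ mol.
Product: Φ × n_abs = 0.12 × 7.387×10⁻⁶ = 8.864×10⁻⁷ mol.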